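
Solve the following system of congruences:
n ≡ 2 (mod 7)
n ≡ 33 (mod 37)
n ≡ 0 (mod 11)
1661

Using the Chinese Remainder Theorem:
M = product of moduli = 2849
For equation 1: M_1 = 407, 407 ≡ 1 (mod 7), inverse of 407 mod 7 is 1 (check: 1 × 1 = 1 ≡ 1 (mod 7))
For equation 2: M_2 = 77, 77 ≡ 3 (mod 37), inverse of 77 mod 37 is 25 (check: 3 × 25 = 75 ≡ 1 (mod 37))
For equation 3: M_3 = 259, 259 ≡ 6 (mod 11), inverse of 259 mod 11 is 2 (check: 6 × 2 = 12 ≡ 1 (mod 11))
Combine: n ≡ Σ r_i×M_i×(M_i⁻¹ mod m_i) = 2×407×1 + 33×77×25 + 0×259×2 = 814 + 63525 + 0 = 64339
64339 mod 2849 = 1661
n ≡ 1661 (mod 2849)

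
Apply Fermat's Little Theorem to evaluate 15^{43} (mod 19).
13

By Fermat's Little Theorem, a^(p-1) ≡ 1 (mod p) for prime p and gcd(a, p) = 1
Here p = 19, so 15^18 ≡ 1 (mod 19)
We can reduce the exponent: 43 mod 18 = 7
So 15^43 ≡ 15^7 (mod 19)
Computing: 15^7 mod 19 = 13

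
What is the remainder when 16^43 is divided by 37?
Using Fermat: 16^{36} ≡ 1 (mod 37). 43 ≡ 7 (mod 36). So 16^{43} ≡ 16^{7} ≡ 12 (mod 37)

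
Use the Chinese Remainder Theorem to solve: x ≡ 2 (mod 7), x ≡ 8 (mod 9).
M = 7 × 9 = 63. M₁ = 9, y₁ ≡ 4 (mod 7). M₂ = 7, y₂ ≡ 4 (mod 9). x = 2×9×4 + 8×7×4 ≡ 44 (mod 63)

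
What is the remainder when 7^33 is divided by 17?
Using Fermat: 7^{16} ≡ 1 (mod 17). 33 ≡ 1 (mod 16). So 7^{33} ≡ 7^{1} ≡ 7 (mod 17)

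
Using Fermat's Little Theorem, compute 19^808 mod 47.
By Fermat: 19^{46} ≡ 1 (mod 47). 808 ≡ 26 (mod 46). So 19^{808} ≡ 19^{26} ≡ 3 (mod 47)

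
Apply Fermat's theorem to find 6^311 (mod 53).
By Fermat: 6^{52} ≡ 1 (mod 53). 311 ≡ 51 (mod 52). So 6^{311} ≡ 6^{51} ≡ 9 (mod 53)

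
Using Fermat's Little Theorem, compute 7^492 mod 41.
By Fermat: 7^{40} ≡ 1 (mod 41). 492 ≡ 12 (mod 40). So 7^{492} ≡ 7^{12} ≡ 31 (mod 41)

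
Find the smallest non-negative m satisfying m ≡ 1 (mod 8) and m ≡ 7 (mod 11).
M = 8 × 11 = 88. M₁ = 11, y₁ ≡ 3 (mod 8). M₂ = 8, y₂ ≡ 7 (mod 11). m = 1×11×3 + 7×8×7 ≡ 73 (mod 88)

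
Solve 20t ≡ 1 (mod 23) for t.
15

Using Extended Euclidean Algorithm:
gcd(20, 23) = 1
Bezout coefficients: 20 × -8 + 23 × 7 = 1
So 20 × -8 ≡ 1 (mod 23)
The inverse is -8 mod 23 = 15
Verification: 20 × 15 = 300 = 13 × 23 + 1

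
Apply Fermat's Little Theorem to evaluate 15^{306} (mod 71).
58

By Fermat's Little Theorem, a^(p-1) ≡ 1 (mod p) for prime p and gcd(a, p) = 1
Here p = 71, so 15^70 ≡ 1 (mod 71)
We can reduce the exponent: 306 mod 70 = 26
So 15^306 ≡ 15^26 (mod 71)
Computing: 15^26 mod 71 = 58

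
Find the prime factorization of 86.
2 × 43

Divide by primes starting from smallest:
86 ÷ 2 = 43
43 ÷ 43 = 1

86 = 2 × 43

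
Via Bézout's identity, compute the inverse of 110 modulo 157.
Extended GCD: 110(10) + 157(-7) = 1. So 110^(-1) ≡ 10 ≡ 10 (mod 157). Verify: 110 × 10 = 1100 ≡ 1 (mod 157)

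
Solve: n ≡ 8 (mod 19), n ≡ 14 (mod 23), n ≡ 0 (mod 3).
M = 19 × 23 × 3 = 1311. M₁ = 69, y₁ ≡ 8 (mod 19). M₂ = 57, y₂ ≡ 21 (mod 23). M₃ = 437, y₃ ≡ 2 (mod 3). n = 8×69×8 + 14×57×21 + 0×437×2 ≡ 198 (mod 1311)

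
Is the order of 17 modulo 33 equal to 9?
No, the actual order is 10, not 9.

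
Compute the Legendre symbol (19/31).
(19/31) = 19^{15} mod 31 = 1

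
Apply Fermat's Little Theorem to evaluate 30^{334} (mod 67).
37

By Fermat's Little Theorem, a^(p-1) ≡ 1 (mod p) for prime p and gcd(a, p) = 1
Here p = 67, so 30^66 ≡ 1 (mod 67)
We can reduce the exponent: 334 mod 66 = 4
So 30^334 ≡ 30^4 (mod 67)
Computing: 30^4 mod 67 = 37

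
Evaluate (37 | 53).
(37/53) = 37^{26} mod 53 = 1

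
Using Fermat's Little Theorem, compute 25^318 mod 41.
By Fermat: 25^{40} ≡ 1 (mod 41). 318 = 7×40 + 38. So 25^{318} ≡ 25^{38} ≡ 37 (mod 41)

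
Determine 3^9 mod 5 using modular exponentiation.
9 = 8 + 1 (binary 1001). Repeated squaring mod 5: 3^1 ≡ 3; 3^2 ≡ 3² = 9 ≡ 4; 3^4 ≡ 4² = 16 ≡ 1; 3^8 ≡ 1² = 1 ≡ 1. Multiply: 3^9 = 3^8 × 3^1 ≡ 1 × 3 (mod 5): 1 × 3 = 3 ≡ 3. So 3^9 ≡ 3 (mod 5).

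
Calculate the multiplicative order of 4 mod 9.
Powers of 4 mod 9: 4^1≡4, 4^2≡7, 4^3≡1. Order = 3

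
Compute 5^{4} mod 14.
9

Using successive squaring:
Binary expansion of 4: 100
Powers of 5 mod 14 (each is the square of the previous):
  5^1 ≡ 5 (mod 14)
  5^2 ≡ 5² = 25 ≡ 11 (mod 14)
  5^4 ≡ 11² = 121 ≡ 9 (mod 14)
4 is a power of 2, so 5^4 is the last square: ≡ 9 (mod 14)
Result: 5^4 ≡ 9 (mod 14)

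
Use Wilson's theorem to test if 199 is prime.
(198)! mod 199 = 198. Since 198 ≡ -1 (mod 199), 199 is prime.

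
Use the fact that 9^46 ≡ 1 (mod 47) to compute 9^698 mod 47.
By Fermat: 9^{46} ≡ 1 (mod 47). 698 ≡ 8 (mod 46). So 9^{698} ≡ 9^{8} ≡ 32 (mod 47)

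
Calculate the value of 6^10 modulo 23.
10 = 8 + 2 (binary 1010). Repeated squaring mod 23: 6^1 ≡ 6; 6^2 ≡ 6² = 36 ≡ 13; 6^4 ≡ 13² = 169 ≡ 8; 6^8 ≡ 8² = 64 ≡ 18. Multiply: 6^10 = 6^8 × 6^2 ≡ 18 × 13 (mod 23): 18 × 13 = 234 ≡ 4. So 6^10 ≡ 4 (mod 23).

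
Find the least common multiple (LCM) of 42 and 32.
672

First find GCD(42, 32) using the Euclidean algorithm:
42 = 1 × 32 + 10
32 = 3 × 10 + 2
10 = 5 × 2 + 0
GCD(42, 32) = 2

LCM formula: LCM(a, b) = (a × b) / GCD(a, b)
LCM(42, 32) = (42 × 32) / 2
LCM(42, 32) = 1344 / 2
LCM(42, 32) = 672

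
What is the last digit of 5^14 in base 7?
Using Fermat: 5^{6} ≡ 1 (mod 7). 14 ≡ 2 (mod 6). So 5^{14} ≡ 5^{2} ≡ 4 (mod 7)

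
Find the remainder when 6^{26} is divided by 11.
By Fermat: 6^{10} ≡ 1 (mod 11). 26 = 2×10 + 6. So 6^{26} ≡ 6^{6} ≡ 5 (mod 11)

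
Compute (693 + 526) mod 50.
19

(693 + 526) = 1219
1219 mod 50 = 19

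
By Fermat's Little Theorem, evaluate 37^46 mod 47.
By Fermat's Little Theorem, 37^{46} ≡ 1 (mod 47) since 47 is prime and gcd(37, 47) = 1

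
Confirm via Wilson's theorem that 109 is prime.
(108)! mod 109 = 108. Since this equals -1 (mod 109), Wilson confirms 109 is prime.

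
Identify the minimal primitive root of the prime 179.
p - 1 = 178 has prime divisors 2, 89. h is a primitive root mod 179 iff h^(178/q) ≢ 1 (mod 179) for each such q.
h = 2: 2^89 ≡ 178, 2^2 ≡ 4 (mod 179); none is 1, so 2 has order 178 and is a primitive root.
The smallest primitive root mod 179 is g = 2.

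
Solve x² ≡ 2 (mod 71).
The square roots of 2 mod 71 are 12 and 59. Verify: 12² = 144 ≡ 2 (mod 71)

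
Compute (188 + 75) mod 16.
7

(188 + 75) = 263
263 mod 16 = 7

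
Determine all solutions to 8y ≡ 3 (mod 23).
9

Since gcd(8, 23) = 1 divides 3, a solution exists.
Multiply both sides by the inverse of 8 mod 23:
  8^(-1) mod 23 = 3
  x ≡ 3 × 3 ≡ 9 ≡ 9 (mod 23)
Verification: 8 × 9 = 72 = 3 × 23 + 3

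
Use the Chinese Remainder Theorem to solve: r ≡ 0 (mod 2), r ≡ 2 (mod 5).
M = 2 × 5 = 10. M₁ = 5, y₁ ≡ 1 (mod 2). M₂ = 2, y₂ ≡ 3 (mod 5). r = 0×5×1 + 2×2×3 ≡ 2 (mod 10)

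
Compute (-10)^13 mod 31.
Using repeated squaring. (-10) ≡ 21 (mod 31). 13 = 8 + 4 + 1 (binary 1101). Repeated squaring mod 31: 21^1 ≡ 21; 21^2 ≡ 21² = 441 ≡ 7; 21^4 ≡ 7² = 49 ≡ 18; 21^8 ≡ 18² = 324 ≡ 14. Multiply: (-10)^13 ≡ 21^8 × 21^4 × 21^1 ≡ 14 × 18 × 21 (mod 31): 14 × 18 = 252 ≡ 4; 4 × 21 = 84 ≡ 22. So (-10)^13 ≡ 22 (mod 31).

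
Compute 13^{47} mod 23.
12

Using successive squaring:
Binary expansion of 47: 101111
Powers of 13 mod 23 (each is the square of the previous):
  13^1 ≡ 13 (mod 23)
  13^2 ≡ 13² = 169 ≡ 8 (mod 23)
  13^4 ≡ 8² = 64 ≡ 18 (mod 23)
  13^8 ≡ 18² = 324 ≡ 2 (mod 23)
  13^16 ≡ 2² = 4 ≡ 4 (mod 23)
  13^32 ≡ 4² = 16 ≡ 16 (mod 23)
47 = 32 + 8 + 4 + 2 + 1, so 13^47 = 13^32 × 13^8 × 13^4 × 13^2 × 13^1 ≡ 16 × 2 × 18 × 8 × 13 (mod 23)
Multiplying step by step:
  16 × 2 = 32 ≡ 9 (mod 23)
  9 × 18 = 162 ≡ 1 (mod 23)
  1 × 8 = 8 ≡ 8 (mod 23)
  8 × 13 = 104 ≡ 12 (mod 23)
Result: 13^47 ≡ 12 (mod 23)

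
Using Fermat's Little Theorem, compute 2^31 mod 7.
By Fermat: 2^{6} ≡ 1 (mod 7). 31 = 5×6 + 1. So 2^{31} ≡ 2^{1} ≡ 2 (mod 7)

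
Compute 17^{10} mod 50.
49

Using successive squaring:
Binary expansion of 10: 1010
Powers of 17 mod 50 (each is the square of the previous):
  17^1 ≡ 17 (mod 50)
  17^2 ≡ 17² = 289 ≡ 39 (mod 50)
  17^4 ≡ 39² = 1521 ≡ 21 (mod 50)
  17^8 ≡ 21² = 441 ≡ 41 (mod 50)
10 = 8 + 2, so 17^10 = 17^8 × 17^2 ≡ 41 × 39 (mod 50)
Multiplying step by step:
  41 × 39 = 1599 ≡ 49 (mod 50)
Result: 17^10 ≡ 49 (mod 50)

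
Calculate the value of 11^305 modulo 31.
Using Fermat: 11^{30} ≡ 1 (mod 31). 305 ≡ 5 (mod 30). So 11^{305} ≡ 11^{5} ≡ 6 (mod 31)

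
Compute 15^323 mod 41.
Using Fermat: 15^{40} ≡ 1 (mod 41). 323 ≡ 3 (mod 40). So 15^{323} ≡ 15^{3} ≡ 13 (mod 41)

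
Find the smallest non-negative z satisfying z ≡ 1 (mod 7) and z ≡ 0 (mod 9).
M = 7 × 9 = 63. M₁ = 9, y₁ ≡ 4 (mod 7). M₂ = 7, y₂ ≡ 4 (mod 9). z = 1×9×4 + 0×7×4 ≡ 36 (mod 63)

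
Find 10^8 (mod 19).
8 = 8 (binary 1000). Repeated squaring mod 19: 10^1 ≡ 10; 10^2 ≡ 10² = 100 ≡ 5; 10^4 ≡ 5² = 25 ≡ 6; 10^8 ≡ 6² = 36 ≡ 17. So 10^8 ≡ 17 (mod 19).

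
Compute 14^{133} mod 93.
59

Using successive squaring:
Binary expansion of 133: 10000101
Powers of 14 mod 93 (each is the square of the previous):
  14^1 ≡ 14 (mod 93)
  14^2 ≡ 14² = 196 ≡ 10 (mod 93)
  14^4 ≡ 10² = 100 ≡ 7 (mod 93)
  14^8 ≡ 7² = 49 ≡ 49 (mod 93)
  14^16 ≡ 49² = 2401 ≡ 76 (mod 93)
  14^32 ≡ 76² = 5776 ≡ 10 (mod 93)
  14^64 ≡ 10² = 100 ≡ 7 (mod 93)
  14^128 ≡ 7² = 49 ≡ 49 (mod 93)
133 = 128 + 4 + 1, so 14^133 = 14^128 × 14^4 × 14^1 ≡ 49 × 7 × 14 (mod 93)
Multiplying step by step:
  49 × 7 = 343 ≡ 64 (mod 93)
  64 × 14 = 896 ≡ 59 (mod 93)
Result: 14^133 ≡ 59 (mod 93)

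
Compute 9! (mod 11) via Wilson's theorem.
(10)! = (9)! × (10) ≡ -1 (mod 11). So (9)! ≡ -1 × (10)^(-1) ≡ (-1)×(-1) = 1 (mod 11)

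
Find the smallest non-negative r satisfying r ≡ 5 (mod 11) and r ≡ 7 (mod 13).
M = 11 × 13 = 143. M₁ = 13, y₁ ≡ 6 (mod 11). M₂ = 11, y₂ ≡ 6 (mod 13). r = 5×13×6 + 7×11×6 ≡ 137 (mod 143)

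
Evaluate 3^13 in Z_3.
Using repeated squaring. 3 ≡ 0 (mod 3). 13 = 8 + 4 + 1 (binary 1101). Repeated squaring mod 3: 0^1 ≡ 0; 0^2 ≡ 0² = 0 ≡ 0; 0^4 ≡ 0² = 0 ≡ 0; 0^8 ≡ 0² = 0 ≡ 0. Multiply: 3^13 ≡ 0^8 × 0^4 × 0^1 ≡ 0 × 0 × 0 (mod 3): 0 × 0 = 0 ≡ 0; 0 × 0 = 0 ≡ 0. So 3^13 ≡ 0 (mod 3).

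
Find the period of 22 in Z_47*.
Powers of 22 mod 47: 22^1≡22, 22^2≡14, 22^3≡26, 22^4≡8, 22^5≡35, 22^6≡18, 22^7≡20, 22^8≡17, 22^9≡45, 22^10≡3, 22^11≡19, 22^12≡42, 22^13≡31, 22^14≡24, 22^15≡11, 22^16≡7, 22^17≡13, 22^18≡4, 22^19≡41, 22^20≡9, 22^21≡10, 22^22≡32, 22^23≡46, 22^24≡25, 22^25≡33, 22^26≡21, 22^27≡39, 22^28≡12, 22^29≡29, 22^30≡27, 22^31≡30, 22^32≡2, 22^33≡44, 22^34≡28, 22^35≡5, 22^36≡16, 22^37≡23, 22^38≡36, 22^39≡40, 22^40≡34, 22^41≡43, 22^42≡6, 22^43≡38, 22^44≡37, 22^45≡15, 22^46≡1. Order = 46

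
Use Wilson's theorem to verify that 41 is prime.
(40)! mod 41 = 40. Since this equals -1 (mod 41), Wilson confirms 41 is prime.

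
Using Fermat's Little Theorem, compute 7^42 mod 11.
By Fermat: 7^{10} ≡ 1 (mod 11). 42 = 4×10 + 2. So 7^{42} ≡ 7^{2} ≡ 5 (mod 11)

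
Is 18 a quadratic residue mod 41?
By Euler's criterion: 18^{20} ≡ 1 (mod 41). Since this equals 1, 18 is a QR.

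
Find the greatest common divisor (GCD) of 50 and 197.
1

Using the Euclidean algorithm:
50 = 0 × 197 + 50
197 = 3 × 50 + 47
50 = 1 × 47 + 3
47 = 15 × 3 + 2
3 = 1 × 2 + 1
2 = 2 × 1 + 0

GCD(50, 197) = 1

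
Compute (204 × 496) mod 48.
0

(204 × 496) = 101184
101184 mod 48 = 0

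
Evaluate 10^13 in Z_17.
Using repeated squaring. 13 = 8 + 4 + 1 (binary 1101). Repeated squaring mod 17: 10^1 ≡ 10; 10^2 ≡ 10² = 100 ≡ 15; 10^4 ≡ 15² = 225 ≡ 4; 10^8 ≡ 4² = 16 ≡ 16. Multiply: 10^13 = 10^8 × 10^4 × 10^1 ≡ 16 × 4 × 10 (mod 17): 16 × 4 = 64 ≡ 13; 13 × 10 = 130 ≡ 11. So 10^13 ≡ 11 (mod 17).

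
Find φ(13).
12

Prime factorization: 13 = 13
Using the formula φ(n) = n × Π(1 - 1/p) for each prime factor p:
φ(13) = 13 × (1 - 1/13)
φ(13) = 12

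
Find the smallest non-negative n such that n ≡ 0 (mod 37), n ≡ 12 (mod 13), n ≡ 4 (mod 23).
740

Using the Chinese Remainder Theorem:
M = product of moduli = 11063
For equation 1: M_1 = 299, 299 ≡ 3 (mod 37), inverse of 299 mod 37 is 25 (check: 3 × 25 = 75 ≡ 1 (mod 37))
For equation 2: M_2 = 851, 851 ≡ 6 (mod 13), inverse of 851 mod 13 is 11 (check: 6 × 11 = 66 ≡ 1 (mod 13))
For equation 3: M_3 = 481, 481 ≡ 21 (mod 23), inverse of 481 mod 23 is 11 (check: 21 × 11 = 231 ≡ 1 (mod 23))
Combine: n ≡ Σ r_i×M_i×(M_i⁻¹ mod m_i) = 0×299×25 + 12×851×11 + 4×481×11 = 0 + 112332 + 21164 = 133496
133496 mod 11063 = 740
n ≡ 740 (mod 11063)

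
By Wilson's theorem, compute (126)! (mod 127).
By Wilson's theorem, (126)! ≡ -1 ≡ 126 (mod 127)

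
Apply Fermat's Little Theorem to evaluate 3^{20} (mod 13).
9

By Fermat's Little Theorem, a^(p-1) ≡ 1 (mod p) for prime p and gcd(a, p) = 1
Here p = 13, so 3^12 ≡ 1 (mod 13)
We can reduce the exponent: 20 mod 12 = 8
So 3^20 ≡ 3^8 (mod 13)
Computing: 3^8 mod 13 = 9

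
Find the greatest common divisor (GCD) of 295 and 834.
1

Using the Euclidean algorithm:
295 = 0 × 834 + 295
834 = 2 × 295 + 244
295 = 1 × 244 + 51
244 = 4 × 51 + 40
51 = 1 × 40 + 11
40 = 3 × 11 + 7
11 = 1 × 7 + 4
7 = 1 × 4 + 3
4 = 1 × 3 + 1
3 = 3 × 1 + 0

GCD(295, 834) = 1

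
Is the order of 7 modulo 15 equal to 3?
No, the actual order is 4, not 3.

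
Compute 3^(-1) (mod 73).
49

Using Extended Euclidean Algorithm:
gcd(3, 73) = 1
Bezout coefficients: 3 × -24 + 73 × 1 = 1
So 3 × -24 ≡ 1 (mod 73)
The inverse is -24 mod 73 = 49
Verification: 3 × 49 = 147 = 2 × 73 + 1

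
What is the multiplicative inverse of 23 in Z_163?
23^(-1) ≡ 78 (mod 163). Verification: 23 × 78 = 1794 ≡ 1 (mod 163)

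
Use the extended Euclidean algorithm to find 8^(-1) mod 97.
Extended GCD: 8(-12) + 97(1) = 1. So 8^(-1) ≡ 85 ≡ 85 (mod 97). Verify: 8 × 85 = 680 ≡ 1 (mod 97)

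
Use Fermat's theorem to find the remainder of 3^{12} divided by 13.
1

By Fermat's Little Theorem, a^(p-1) ≡ 1 (mod p) for prime p and gcd(a, p) = 1
Here p = 13, so 3^12 ≡ 1 (mod 13)
We can reduce the exponent: 12 mod 12 = 0
So 3^12 ≡ 3^0 (mod 13)
Computing: 3^0 mod 13 = 1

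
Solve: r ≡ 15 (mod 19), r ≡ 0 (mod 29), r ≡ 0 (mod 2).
M = 19 × 29 × 2 = 1102. M₁ = 58, y₁ ≡ 1 (mod 19). M₂ = 38, y₂ ≡ 13 (mod 29). M₃ = 551, y₃ ≡ 1 (mod 2). r = 15×58×1 + 0×38×13 + 0×551×1 ≡ 870 (mod 1102)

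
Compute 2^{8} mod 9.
4

Using successive squaring:
Binary expansion of 8: 1000
Powers of 2 mod 9 (each is the square of the previous):
  2^1 ≡ 2 (mod 9)
  2^2 ≡ 2² = 4 ≡ 4 (mod 9)
  2^4 ≡ 4² = 16 ≡ 7 (mod 9)
  2^8 ≡ 7² = 49 ≡ 4 (mod 9)
8 is a power of 2, so 2^8 is the last square: ≡ 4 (mod 9)
Result: 2^8 ≡ 4 (mod 9)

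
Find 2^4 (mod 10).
4 = 4 (binary 100). Repeated squaring mod 10: 2^1 ≡ 2; 2^2 ≡ 2² = 4 ≡ 4; 2^4 ≡ 4² = 16 ≡ 6. So 2^4 ≡ 6 (mod 10).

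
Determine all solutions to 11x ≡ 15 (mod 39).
12

Since gcd(11, 39) = 1 divides 15, a solution exists.
Multiply both sides by the inverse of 11 mod 39:
  11^(-1) mod 39 = 32
  x ≡ 32 × 15 ≡ 480 ≡ 12 (mod 39)
Verification: 11 × 12 = 132 = 3 × 39 + 15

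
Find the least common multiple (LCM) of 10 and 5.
10

First find GCD(10, 5) using the Euclidean algorithm:
10 = 2 × 5 + 0
GCD(10, 5) = 5

LCM formula: LCM(a, b) = (a × b) / GCD(a, b)
LCM(10, 5) = (10 × 5) / 5
LCM(10, 5) = 50 / 5
LCM(10, 5) = 10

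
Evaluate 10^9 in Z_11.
9 = 8 + 1 (binary 1001). Repeated squaring mod 11: 10^1 ≡ 10; 10^2 ≡ 10² = 100 ≡ 1; 10^4 ≡ 1² = 1 ≡ 1; 10^8 ≡ 1² = 1 ≡ 1. Multiply: 10^9 = 10^8 × 10^1 ≡ 1 × 10 (mod 11): 1 × 10 = 10 ≡ 10. So 10^9 ≡ 10 (mod 11).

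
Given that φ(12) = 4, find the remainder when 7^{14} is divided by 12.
By Euler: 7^{4} ≡ 1 (mod 12) since gcd(7, 12) = 1. 14 = 3×4 + 2. So 7^{14} ≡ 7^{2} ≡ 1 (mod 12)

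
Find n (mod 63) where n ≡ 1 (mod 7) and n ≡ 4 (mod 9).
M = 7 × 9 = 63. M₁ = 9, y₁ ≡ 4 (mod 7). M₂ = 7, y₂ ≡ 4 (mod 9). n = 1×9×4 + 4×7×4 ≡ 22 (mod 63)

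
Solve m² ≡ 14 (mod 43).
The square roots of 14 mod 43 are 10 and 33. Verify: 10² = 100 ≡ 14 (mod 43)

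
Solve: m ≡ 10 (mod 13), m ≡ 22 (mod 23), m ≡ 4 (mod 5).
M = 13 × 23 × 5 = 1495. M₁ = 115, y₁ ≡ 6 (mod 13). M₂ = 65, y₂ ≡ 17 (mod 23). M₃ = 299, y₃ ≡ 4 (mod 5). m = 10×115×6 + 22×65×17 + 4×299×4 ≡ 114 (mod 1495)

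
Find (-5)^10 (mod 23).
(-5) ≡ 18 (mod 23). 10 = 8 + 2 (binary 1010). Repeated squaring mod 23: 18^1 ≡ 18; 18^2 ≡ 18² = 324 ≡ 2; 18^4 ≡ 2² = 4 ≡ 4; 18^8 ≡ 4² = 16 ≡ 16. Multiply: (-5)^10 ≡ 18^8 × 18^2 ≡ 16 × 2 (mod 23): 16 × 2 = 32 ≡ 9. So (-5)^10 ≡ 9 (mod 23).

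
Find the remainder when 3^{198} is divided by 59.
By Fermat: 3^{58} ≡ 1 (mod 59). 198 = 3×58 + 24. So 3^{198} ≡ 3^{24} ≡ 17 (mod 59)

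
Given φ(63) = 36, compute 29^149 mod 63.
By Euler: 29^{36} ≡ 1 (mod 63) since gcd(29, 63) = 1. 149 = 4×36 + 5. So 29^{149} ≡ 29^{5} ≡ 50 (mod 63)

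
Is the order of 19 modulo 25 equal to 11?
No, the actual order is 10, not 11.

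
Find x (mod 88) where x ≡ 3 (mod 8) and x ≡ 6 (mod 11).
M = 8 × 11 = 88. M₁ = 11, y₁ ≡ 3 (mod 8). M₂ = 8, y₂ ≡ 7 (mod 11). x = 3×11×3 + 6×8×7 ≡ 83 (mod 88)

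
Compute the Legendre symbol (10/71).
(10/71) = 10^{35} mod 71 = 1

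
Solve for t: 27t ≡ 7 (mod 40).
21

Since gcd(27, 40) = 1 divides 7, a solution exists.
Multiply both sides by the inverse of 27 mod 40:
  27^(-1) mod 40 = 3
  x ≡ 3 × 7 ≡ 21 ≡ 21 (mod 40)
Verification: 27 × 21 = 567 = 14 × 40 + 7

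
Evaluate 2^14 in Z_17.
Using repeated squaring. 14 = 8 + 4 + 2 (binary 1110). Repeated squaring mod 17: 2^1 ≡ 2; 2^2 ≡ 2² = 4 ≡ 4; 2^4 ≡ 4² = 16 ≡ 16; 2^8 ≡ 16² = 256 ≡ 1. Multiply: 2^14 = 2^8 × 2^4 × 2^2 ≡ 1 × 16 × 4 (mod 17): 1 × 16 = 16 ≡ 16; 16 × 4 = 64 ≡ 13. So 2^14 ≡ 13 (mod 17).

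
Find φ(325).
240

Prime factorization: 325 = 5^2 × 13
Using the formula φ(n) = n × Π(1 - 1/p) for each prime factor p:
φ(325) = 325 × (1 - 1/5) × (1 - 1/13)
φ(325) = 240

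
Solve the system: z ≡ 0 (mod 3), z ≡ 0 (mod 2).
M = 3 × 2 = 6. M₁ = 2, y₁ ≡ 2 (mod 3). M₂ = 3, y₂ ≡ 1 (mod 2). z = 0×2×2 + 0×3×1 ≡ 0 (mod 6)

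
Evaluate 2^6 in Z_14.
6 = 4 + 2 (binary 110). Repeated squaring mod 14: 2^1 ≡ 2; 2^2 ≡ 2² = 4 ≡ 4; 2^4 ≡ 4² = 16 ≡ 2. Multiply: 2^6 = 2^4 × 2^2 ≡ 2 × 4 (mod 14): 2 × 4 = 8 ≡ 8. So 2^6 ≡ 8 (mod 14).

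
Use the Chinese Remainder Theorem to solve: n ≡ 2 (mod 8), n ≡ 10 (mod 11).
M = 8 × 11 = 88. M₁ = 11, y₁ ≡ 3 (mod 8). M₂ = 8, y₂ ≡ 7 (mod 11). n = 2×11×3 + 10×8×7 ≡ 10 (mod 88)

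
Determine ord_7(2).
Powers of 2 mod 7: 2^1≡2, 2^2≡4, 2^3≡1. Order = 3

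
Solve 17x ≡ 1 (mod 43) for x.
17^(-1) ≡ 38 (mod 43). Verification: 17 × 38 = 646 ≡ 1 (mod 43)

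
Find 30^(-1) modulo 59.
2

Using Extended Euclidean Algorithm:
gcd(30, 59) = 1
Bezout coefficients: 30 × 2 + 59 × -1 = 1
So 30 × 2 ≡ 1 (mod 59)
The inverse is 2 mod 59 = 2
Verification: 30 × 2 = 60 = 1 × 59 + 1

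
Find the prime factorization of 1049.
1049

Divide by primes starting from smallest:
1049 ÷ 1049 = 1

1049 = 1049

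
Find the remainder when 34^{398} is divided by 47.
By Fermat: 34^{46} ≡ 1 (mod 47). 398 = 8×46 + 30. So 34^{398} ≡ 34^{30} ≡ 8 (mod 47)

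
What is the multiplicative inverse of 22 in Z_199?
22^(-1) ≡ 190 (mod 199). Verification: 22 × 190 = 4180 ≡ 1 (mod 199)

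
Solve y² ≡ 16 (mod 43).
The square roots of 16 mod 43 are 4 and 39. Verify: 4² = 16 ≡ 16 (mod 43)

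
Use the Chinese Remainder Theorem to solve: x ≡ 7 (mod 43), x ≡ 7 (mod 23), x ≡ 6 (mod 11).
996

Using the Chinese Remainder Theorem:
M = product of moduli = 10879
For equation 1: M_1 = 253, 253 ≡ 38 (mod 43), inverse of 253 mod 43 is 17 (check: 38 × 17 = 646 ≡ 1 (mod 43))
For equation 2: M_2 = 473, 473 ≡ 13 (mod 23), inverse of 473 mod 23 is 16 (check: 13 × 16 = 208 ≡ 1 (mod 23))
For equation 3: M_3 = 989, 989 ≡ 10 (mod 11), inverse of 989 mod 11 is 10 (check: 10 × 10 = 100 ≡ 1 (mod 11))
Combine: x ≡ Σ r_i×M_i×(M_i⁻¹ mod m_i) = 7×253×17 + 7×473×16 + 6×989×10 = 30107 + 52976 + 59340 = 142423
142423 mod 10879 = 996
x ≡ 996 (mod 10879)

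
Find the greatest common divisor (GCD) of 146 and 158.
2

Using the Euclidean algorithm:
146 = 0 × 158 + 146
158 = 1 × 146 + 12
146 = 12 × 12 + 2
12 = 6 × 2 + 0

GCD(146, 158) = 2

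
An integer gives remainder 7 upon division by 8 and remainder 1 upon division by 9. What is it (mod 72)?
M = 8 × 9 = 72. M₁ = 9, y₁ ≡ 1 (mod 8). M₂ = 8, y₂ ≡ 8 (mod 9). y = 7×9×1 + 1×8×8 ≡ 55 (mod 72). The smallest positive such number is 55.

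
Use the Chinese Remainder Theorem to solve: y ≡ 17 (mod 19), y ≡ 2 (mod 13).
93

Using the Chinese Remainder Theorem:
M = product of moduli = 247
For equation 1: M_1 = 13, 13 ≡ 13 (mod 19), inverse of 13 mod 19 is 3 (check: 13 × 3 = 39 ≡ 1 (mod 19))
For equation 2: M_2 = 19, 19 ≡ 6 (mod 13), inverse of 19 mod 13 is 11 (check: 6 × 11 = 66 ≡ 1 (mod 13))
Combine: y ≡ Σ r_i×M_i×(M_i⁻¹ mod m_i) = 17×13×3 + 2×19×11 = 663 + 418 = 1081
1081 mod 247 = 93
y ≡ 93 (mod 247)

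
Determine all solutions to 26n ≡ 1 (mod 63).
17

Since gcd(26, 63) = 1 divides 1, a solution exists.
Multiply both sides by the inverse of 26 mod 63:
  26^(-1) mod 63 = 17
  x ≡ 17 × 1 ≡ 17 ≡ 17 (mod 63)
Verification: 26 × 17 = 442 = 7 × 63 + 1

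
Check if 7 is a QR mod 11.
By Euler's criterion: 7^{5} ≡ 10 (mod 11). Since this equals -1 (≡ 10), 7 is not a QR.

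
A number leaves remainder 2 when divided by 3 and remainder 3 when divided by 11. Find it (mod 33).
M = 3 × 11 = 33. M₁ = 11, y₁ ≡ 2 (mod 3). M₂ = 3, y₂ ≡ 4 (mod 11). k = 2×11×2 + 3×3×4 ≡ 14 (mod 33)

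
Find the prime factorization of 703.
19 × 37

Divide by primes starting from smallest:
703 ÷ 19 = 37
37 ÷ 37 = 1

703 = 19 × 37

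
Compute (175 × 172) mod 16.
4

(175 × 172) = 30100
30100 mod 16 = 4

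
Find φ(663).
384

Prime factorization: 663 = 3 × 13 × 17
Using the formula φ(n) = n × Π(1 - 1/p) for each prime factor p:
φ(663) = 663 × (1 - 1/3) × (1 - 1/13) × (1 - 1/17)
φ(663) = 384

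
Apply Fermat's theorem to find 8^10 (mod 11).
By Fermat's Little Theorem, 8^{10} ≡ 1 (mod 11) since 11 is prime and gcd(8, 11) = 1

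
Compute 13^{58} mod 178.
109

Using successive squaring:
Binary expansion of 58: 111010
Powers of 13 mod 178 (each is the square of the previous):
  13^1 ≡ 13 (mod 178)
  13^2 ≡ 13² = 169 ≡ 169 (mod 178)
  13^4 ≡ 169² = 28561 ≡ 81 (mod 178)
  13^8 ≡ 81² = 6561 ≡ 153 (mod 178)
  13^16 ≡ 153² = 23409 ≡ 91 (mod 178)
  13^32 ≡ 91² = 8281 ≡ 93 (mod 178)
58 = 32 + 16 + 8 + 2, so 13^58 = 13^32 × 13^16 × 13^8 × 13^2 ≡ 93 × 91 × 153 × 169 (mod 178)
Multiplying step by step:
  93 × 91 = 8463 ≡ 97 (mod 178)
  97 × 153 = 14841 ≡ 67 (mod 178)
  67 × 169 = 11323 ≡ 109 (mod 178)
Result: 13^58 ≡ 109 (mod 178)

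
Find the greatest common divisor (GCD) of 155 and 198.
1

Using the Euclidean algorithm:
155 = 0 × 198 + 155
198 = 1 × 155 + 43
155 = 3 × 43 + 26
43 = 1 × 26 + 17
26 = 1 × 17 + 9
17 = 1 × 9 + 8
9 = 1 × 8 + 1
8 = 8 × 1 + 0

GCD(155, 198) = 1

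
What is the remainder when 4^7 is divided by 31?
7 = 4 + 2 + 1 (binary 111). Repeated squaring mod 31: 4^1 ≡ 4; 4^2 ≡ 4² = 16 ≡ 16; 4^4 ≡ 16² = 256 ≡ 8. Multiply: 4^7 = 4^4 × 4^2 × 4^1 ≡ 8 × 16 × 4 (mod 31): 8 × 16 = 128 ≡ 4; 4 × 4 = 16 ≡ 16. So 4^7 ≡ 16 (mod 31).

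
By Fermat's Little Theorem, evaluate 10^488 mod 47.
By Fermat: 10^{46} ≡ 1 (mod 47). 488 ≡ 28 (mod 46). So 10^{488} ≡ 10^{28} ≡ 16 (mod 47)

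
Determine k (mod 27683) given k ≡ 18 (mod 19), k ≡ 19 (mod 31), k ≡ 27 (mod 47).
8017

Using the Chinese Remainder Theorem:
M = product of moduli = 27683
For equation 1: M_1 = 1457, 1457 ≡ 13 (mod 19), inverse of 1457 mod 19 is 3 (check: 13 × 3 = 39 ≡ 1 (mod 19))
For equation 2: M_2 = 893, 893 ≡ 25 (mod 31), inverse of 893 mod 31 is 5 (check: 25 × 5 = 125 ≡ 1 (mod 31))
For equation 3: M_3 = 589, 589 ≡ 25 (mod 47), inverse of 589 mod 47 is 32 (check: 25 × 32 = 800 ≡ 1 (mod 47))
Combine: k ≡ Σ r_i×M_i×(M_i⁻¹ mod m_i) = 18×1457×3 + 19×893×5 + 27×589×32 = 78678 + 84835 + 508896 = 672409
672409 mod 27683 = 8017
k ≡ 8017 (mod 27683)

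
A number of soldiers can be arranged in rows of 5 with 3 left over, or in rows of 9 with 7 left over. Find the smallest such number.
M = 5 × 9 = 45. M₁ = 9, y₁ ≡ 4 (mod 5). M₂ = 5, y₂ ≡ 2 (mod 9). k = 3×9×4 + 7×5×2 ≡ 43 (mod 45). The smallest positive such number is 43.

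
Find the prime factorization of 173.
173

Divide by primes starting from smallest:
173 ÷ 173 = 1

173 = 173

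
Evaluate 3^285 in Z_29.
Using Fermat: 3^{28} ≡ 1 (mod 29). 285 ≡ 5 (mod 28). So 3^{285} ≡ 3^{5} ≡ 11 (mod 29)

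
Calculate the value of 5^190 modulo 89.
Using Fermat: 5^{88} ≡ 1 (mod 89). 190 ≡ 14 (mod 88). So 5^{190} ≡ 5^{14} ≡ 22 (mod 89)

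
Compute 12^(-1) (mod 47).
12^(-1) ≡ 4 (mod 47). Verification: 12 × 4 = 48 ≡ 1 (mod 47)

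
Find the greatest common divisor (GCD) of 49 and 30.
1

Using the Euclidean algorithm:
49 = 1 × 30 + 19
30 = 1 × 19 + 11
19 = 1 × 11 + 8
11 = 1 × 8 + 3
8 = 2 × 3 + 2
3 = 1 × 2 + 1
2 = 2 × 1 + 0

GCD(49, 30) = 1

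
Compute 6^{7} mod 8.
0

Using successive squaring:
Binary expansion of 7: 111
Powers of 6 mod 8 (each is the square of the previous):
  6^1 ≡ 6 (mod 8)
  6^2 ≡ 6² = 36 ≡ 4 (mod 8)
  6^4 ≡ 4² = 16 ≡ 0 (mod 8)
7 = 4 + 2 + 1, so 6^7 = 6^4 × 6^2 × 6^1 ≡ 0 × 4 × 6 (mod 8)
Multiplying step by step:
  0 × 4 = 0 ≡ 0 (mod 8)
  0 × 6 = 0 ≡ 0 (mod 8)
Result: 6^7 ≡ 0 (mod 8)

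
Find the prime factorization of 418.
2 × 11 × 19

Divide by primes starting from smallest:
418 ÷ 2 = 209
209 ÷ 11 = 19
19 ÷ 19 = 1

418 = 2 × 11 × 19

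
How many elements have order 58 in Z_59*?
Number of primitive roots mod 59 = φ(58) = 28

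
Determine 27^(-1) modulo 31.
27^(-1) ≡ 23 (mod 31). Verification: 27 × 23 = 621 ≡ 1 (mod 31)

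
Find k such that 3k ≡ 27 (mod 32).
9

Since gcd(3, 32) = 1 divides 27, a solution exists.
Multiply both sides by the inverse of 3 mod 32:
  3^(-1) mod 32 = 11
  x ≡ 11 × 27 ≡ 297 ≡ 9 (mod 32)
Verification: 3 × 9 = 27 = 0 × 32 + 27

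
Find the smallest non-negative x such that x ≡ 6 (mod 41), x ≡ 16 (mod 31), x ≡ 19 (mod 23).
3860

Using the Chinese Remainder Theorem:
M = product of moduli = 29233
For equation 1: M_1 = 713, 713 ≡ 16 (mod 41), inverse of 713 mod 41 is 18 (check: 16 × 18 = 288 ≡ 1 (mod 41))
For equation 2: M_2 = 943, 943 ≡ 13 (mod 31), inverse of 943 mod 31 is 12 (check: 13 × 12 = 156 ≡ 1 (mod 31))
For equation 3: M_3 = 1271, 1271 ≡ 6 (mod 23), inverse of 1271 mod 23 is 4 (check: 6 × 4 = 24 ≡ 1 (mod 23))
Combine: x ≡ Σ r_i×M_i×(M_i⁻¹ mod m_i) = 6×713×18 + 16×943×12 + 19×1271×4 = 77004 + 181056 + 96596 = 354656
354656 mod 29233 = 3860
x ≡ 3860 (mod 29233)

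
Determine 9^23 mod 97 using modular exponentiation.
Using repeated squaring. 23 = 16 + 4 + 2 + 1 (binary 10111). Repeated squaring mod 97: 9^1 ≡ 9; 9^2 ≡ 9² = 81 ≡ 81; 9^4 ≡ 81² = 6561 ≡ 62; 9^8 ≡ 62² = 3844 ≡ 61; 9^16 ≡ 61² = 3721 ≡ 35. Multiply: 9^23 = 9^16 × 9^4 × 9^2 × 9^1 ≡ 35 × 62 × 81 × 9 (mod 97): 35 × 62 = 2170 ≡ 36; 36 × 81 = 2916 ≡ 6; 6 × 9 = 54 ≡ 54. So 9^23 ≡ 54 (mod 97).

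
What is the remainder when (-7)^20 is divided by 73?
Using repeated squaring. (-7) ≡ 66 (mod 73). 20 = 16 + 4 (binary 10100). Repeated squaring mod 73: 66^1 ≡ 66; 66^2 ≡ 66² = 4356 ≡ 49; 66^4 ≡ 49² = 2401 ≡ 65; 66^8 ≡ 65² = 4225 ≡ 64; 66^16 ≡ 64² = 4096 ≡ 8. Multiply: (-7)^20 ≡ 66^16 × 66^4 ≡ 8 × 65 (mod 73): 8 × 65 = 520 ≡ 9. So (-7)^20 ≡ 9 (mod 73).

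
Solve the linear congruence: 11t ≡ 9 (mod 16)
11

Since gcd(11, 16) = 1 divides 9, a solution exists.
Multiply both sides by the inverse of 11 mod 16:
  11^(-1) mod 16 = 3
  x ≡ 3 × 9 ≡ 27 ≡ 11 (mod 16)
Verification: 11 × 11 = 121 = 7 × 16 + 9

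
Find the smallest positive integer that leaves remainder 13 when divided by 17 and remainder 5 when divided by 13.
M = 17 × 13 = 221. M₁ = 13, y₁ ≡ 4 (mod 17). M₂ = 17, y₂ ≡ 10 (mod 13). m = 13×13×4 + 5×17×10 ≡ 200 (mod 221). The smallest positive such number is 200.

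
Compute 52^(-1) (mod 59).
42

Using Extended Euclidean Algorithm:
gcd(52, 59) = 1
Bezout coefficients: 52 × -17 + 59 × 15 = 1
So 52 × -17 ≡ 1 (mod 59)
The inverse is -17 mod 59 = 42
Verification: 52 × 42 = 2184 = 37 × 59 + 1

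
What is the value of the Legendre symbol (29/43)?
(29/43) = 29^{21} mod 43 = -1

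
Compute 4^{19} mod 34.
30

Using successive squaring:
Binary expansion of 19: 10011
Powers of 4 mod 34 (each is the square of the previous):
  4^1 ≡ 4 (mod 34)
  4^2 ≡ 4² = 16 ≡ 16 (mod 34)
  4^4 ≡ 16² = 256 ≡ 18 (mod 34)
  4^8 ≡ 18² = 324 ≡ 18 (mod 34)
  4^16 ≡ 18² = 324 ≡ 18 (mod 34)
19 = 16 + 2 + 1, so 4^19 = 4^16 × 4^2 × 4^1 ≡ 18 × 16 × 4 (mod 34)
Multiplying step by step:
  18 × 16 = 288 ≡ 16 (mod 34)
  16 × 4 = 64 ≡ 30 (mod 34)
Result: 4^19 ≡ 30 (mod 34)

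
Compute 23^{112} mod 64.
1

Using successive squaring:
Binary expansion of 112: 1110000
Powers of 23 mod 64 (each is the square of the previous):
  23^1 ≡ 23 (mod 64)
  23^2 ≡ 23² = 529 ≡ 17 (mod 64)
  23^4 ≡ 17² = 289 ≡ 33 (mod 64)
  23^8 ≡ 33² = 1089 ≡ 1 (mod 64)
  23^16 ≡ 1² = 1 ≡ 1 (mod 64)
  23^32 ≡ 1² = 1 ≡ 1 (mod 64)
  23^64 ≡ 1² = 1 ≡ 1 (mod 64)
112 = 64 + 32 + 16, so 23^112 = 23^64 × 23^32 × 23^16 ≡ 1 × 1 × 1 (mod 64)
Multiplying step by step:
  1 × 1 = 1 ≡ 1 (mod 64)
  1 × 1 = 1 ≡ 1 (mod 64)
Result: 23^112 ≡ 1 (mod 64)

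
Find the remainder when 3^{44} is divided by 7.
By Fermat: 3^{6} ≡ 1 (mod 7). 44 = 7×6 + 2. So 3^{44} ≡ 3^{2} ≡ 2 (mod 7)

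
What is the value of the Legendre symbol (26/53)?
(26/53) = 26^{26} mod 53 = -1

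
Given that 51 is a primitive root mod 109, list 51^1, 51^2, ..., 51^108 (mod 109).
g^1, g^2, ..., g^{108} mod 109: {51, 94, 107, 7, 30, 4, 95, 49, 101, 28, 11, 16, 53, 87, 77, 3, 44, 64, 103, 21, 90, 12, 67, 38, 85, 84, 33, 48, 50, 43, 13, 9, 23, 83, 91, 63, 52, 36, 92, 5, 37, 34, 99, 35, 41, 20, 39, 27, 69, 31, 55, 80, 47, 108, 58, 15, 2, 102, 79, 105, 14, 60, 8, 81, 98, 93, 56, 22, 32, 106, 65, 45, 6, 88, 19, 97, 42, 71, 24, 25, 76, 61, 59, 66, 96, 100, 86, 26, 18, 46, 57, 73, 17, 104, 72, 75, 10, 74, 68, 89, 70, 82, 40, 78, 54, 29, 62, 1}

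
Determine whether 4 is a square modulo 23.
By Euler's criterion: 4^{11} ≡ 1 (mod 23). Since this equals 1, 4 is a QR.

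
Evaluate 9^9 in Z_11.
9 = 8 + 1 (binary 1001). Repeated squaring mod 11: 9^1 ≡ 9; 9^2 ≡ 9² = 81 ≡ 4; 9^4 ≡ 4² = 16 ≡ 5; 9^8 ≡ 5² = 25 ≡ 3. Multiply: 9^9 = 9^8 × 9^1 ≡ 3 × 9 (mod 11): 3 × 9 = 27 ≡ 5. So 9^9 ≡ 5 (mod 11).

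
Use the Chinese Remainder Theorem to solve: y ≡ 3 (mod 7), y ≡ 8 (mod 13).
M = 7 × 13 = 91. M₁ = 13, y₁ ≡ 6 (mod 7). M₂ = 7, y₂ ≡ 2 (mod 13). y = 3×13×6 + 8×7×2 ≡ 73 (mod 91)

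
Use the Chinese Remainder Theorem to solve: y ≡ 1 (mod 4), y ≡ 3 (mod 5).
M = 4 × 5 = 20. M₁ = 5, y₁ ≡ 1 (mod 4). M₂ = 4, y₂ ≡ 4 (mod 5). y = 1×5×1 + 3×4×4 ≡ 13 (mod 20)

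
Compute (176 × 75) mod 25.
0

(176 × 75) = 13200
13200 mod 25 = 0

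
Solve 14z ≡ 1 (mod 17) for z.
14^(-1) ≡ 11 (mod 17). Verification: 14 × 11 = 154 ≡ 1 (mod 17)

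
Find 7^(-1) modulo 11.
8

Using Extended Euclidean Algorithm:
gcd(7, 11) = 1
Bezout coefficients: 7 × -3 + 11 × 2 = 1
So 7 × -3 ≡ 1 (mod 11)
The inverse is -3 mod 11 = 8
Verification: 7 × 8 = 56 = 5 × 11 + 1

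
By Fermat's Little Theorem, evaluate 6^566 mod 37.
By Fermat: 6^{36} ≡ 1 (mod 37). 566 ≡ 26 (mod 36). So 6^{566} ≡ 6^{26} ≡ 36 (mod 37)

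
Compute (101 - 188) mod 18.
3

(101 - 188) = -87
-87 mod 18 = 3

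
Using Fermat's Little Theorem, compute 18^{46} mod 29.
4

By Fermat's Little Theorem, a^(p-1) ≡ 1 (mod p) for prime p and gcd(a, p) = 1
Here p = 29, so 18^28 ≡ 1 (mod 29)
We can reduce the exponent: 46 mod 28 = 18
So 18^46 ≡ 18^18 (mod 29)
Computing: 18^18 mod 29 = 4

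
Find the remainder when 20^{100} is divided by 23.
By Fermat: 20^{22} ≡ 1 (mod 23). 100 = 4×22 + 12. So 20^{100} ≡ 20^{12} ≡ 3 (mod 23)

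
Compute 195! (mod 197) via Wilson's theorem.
(196)! = (195)! × (196) ≡ -1 (mod 197). So (195)! ≡ -1 × (196)^(-1) ≡ (-1)×(-1) = 1 (mod 197)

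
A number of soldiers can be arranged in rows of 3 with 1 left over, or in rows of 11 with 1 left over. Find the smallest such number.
M = 3 × 11 = 33. M₁ = 11, y₁ ≡ 2 (mod 3). M₂ = 3, y₂ ≡ 4 (mod 11). x = 1×11×2 + 1×3×4 ≡ 1 (mod 33). The smallest positive such number is 1.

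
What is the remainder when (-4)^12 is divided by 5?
Using Fermat: (-4)^{4} ≡ 1 (mod 5). 12 ≡ 0 (mod 4). So (-4)^{12} ≡ (-4)^{0} ≡ 1 (mod 5)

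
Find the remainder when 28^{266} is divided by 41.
By Fermat: 28^{40} ≡ 1 (mod 41). 266 = 6×40 + 26. So 28^{266} ≡ 28^{26} ≡ 39 (mod 41)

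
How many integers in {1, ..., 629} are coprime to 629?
576

Prime factorization: 629 = 17 × 37
Using the formula φ(n) = n × Π(1 - 1/p) for each prime factor p:
φ(629) = 629 × (1 - 1/17) × (1 - 1/37)
φ(629) = 576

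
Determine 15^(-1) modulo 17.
15^(-1) ≡ 8 (mod 17). Verification: 15 × 8 = 120 ≡ 1 (mod 17)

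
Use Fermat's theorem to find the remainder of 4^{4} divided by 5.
1

By Fermat's Little Theorem, a^(p-1) ≡ 1 (mod p) for prime p and gcd(a, p) = 1
Here p = 5, so 4^4 ≡ 1 (mod 5)
We can reduce the exponent: 4 mod 4 = 0
So 4^4 ≡ 4^0 (mod 5)
Computing: 4^0 mod 5 = 1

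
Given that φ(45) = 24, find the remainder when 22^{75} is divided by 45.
By Euler: 22^{24} ≡ 1 (mod 45) since gcd(22, 45) = 1. 75 = 3×24 + 3. So 22^{75} ≡ 22^{3} ≡ 28 (mod 45)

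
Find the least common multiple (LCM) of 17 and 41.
697

First find GCD(17, 41) using the Euclidean algorithm:
17 = 0 × 41 + 17
41 = 2 × 17 + 7
17 = 2 × 7 + 3
7 = 2 × 3 + 1
3 = 3 × 1 + 0
GCD(17, 41) = 1

LCM formula: LCM(a, b) = (a × b) / GCD(a, b)
LCM(17, 41) = (17 × 41) / 1
LCM(17, 41) = 697 / 1
LCM(17, 41) = 697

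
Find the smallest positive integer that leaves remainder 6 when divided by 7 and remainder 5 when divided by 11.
M = 7 × 11 = 77. M₁ = 11, y₁ ≡ 2 (mod 7). M₂ = 7, y₂ ≡ 8 (mod 11). z = 6×11×2 + 5×7×8 ≡ 27 (mod 77). The smallest positive such number is 27.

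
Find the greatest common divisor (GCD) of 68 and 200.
4

Using the Euclidean algorithm:
68 = 0 × 200 + 68
200 = 2 × 68 + 64
68 = 1 × 64 + 4
64 = 16 × 4 + 0

GCD(68, 200) = 4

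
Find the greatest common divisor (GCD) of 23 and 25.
1

Using the Euclidean algorithm:
23 = 0 × 25 + 23
25 = 1 × 23 + 2
23 = 11 × 2 + 1
2 = 2 × 1 + 0

GCD(23, 25) = 1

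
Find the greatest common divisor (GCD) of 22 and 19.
1

Using the Euclidean algorithm:
22 = 1 × 19 + 3
19 = 6 × 3 + 1
3 = 3 × 1 + 0

GCD(22, 19) = 1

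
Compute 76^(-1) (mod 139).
76^(-1) ≡ 75 (mod 139). Verification: 76 × 75 = 5700 ≡ 1 (mod 139)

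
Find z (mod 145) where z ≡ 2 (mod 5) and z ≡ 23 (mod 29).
M = 5 × 29 = 145. M₁ = 29, y₁ ≡ 4 (mod 5). M₂ = 5, y₂ ≡ 6 (mod 29). z = 2×29×4 + 23×5×6 ≡ 52 (mod 145)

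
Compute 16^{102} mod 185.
26

Using successive squaring:
Binary expansion of 102: 1100110
Powers of 16 mod 185 (each is the square of the previous):
  16^1 ≡ 16 (mod 185)
  16^2 ≡ 16² = 256 ≡ 71 (mod 185)
  16^4 ≡ 71² = 5041 ≡ 46 (mod 185)
  16^8 ≡ 46² = 2116 ≡ 81 (mod 185)
  16^16 ≡ 81² = 6561 ≡ 86 (mod 185)
  16^32 ≡ 86² = 7396 ≡ 181 (mod 185)
  16^64 ≡ 181² = 32761 ≡ 16 (mod 185)
102 = 64 + 32 + 4 + 2, so 16^102 = 16^64 × 16^32 × 16^4 × 16^2 ≡ 16 × 181 × 46 × 71 (mod 185)
Multiplying step by step:
  16 × 181 = 2896 ≡ 121 (mod 185)
  121 × 46 = 5566 ≡ 16 (mod 185)
  16 × 71 = 1136 ≡ 26 (mod 185)
Result: 16^102 ≡ 26 (mod 185)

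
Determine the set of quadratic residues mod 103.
QRs mod 103: {1, 2, 4, 7, 8, 9, 13, 14, 15, 16, 17, 18, 19, 23, 25, 26, 28, 29, 30, 32, 33, 34, 36, 38, 41, 46, 49, 50, 52, 55, 56, 58, 59, 60, 61, 63, 64, 66, 68, 72, 76, 79, 81, 82, 83, 91, 92, 93, 97, 98, 100}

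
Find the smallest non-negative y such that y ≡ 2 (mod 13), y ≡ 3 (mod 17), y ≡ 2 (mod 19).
496

Using the Chinese Remainder Theorem:
M = product of moduli = 4199
For equation 1: M_1 = 323, 323 ≡ 11 (mod 13), inverse of 323 mod 13 is 6 (check: 11 × 6 = 66 ≡ 1 (mod 13))
For equation 2: M_2 = 247, 247 ≡ 9 (mod 17), inverse of 247 mod 17 is 2 (check: 9 × 2 = 18 ≡ 1 (mod 17))
For equation 3: M_3 = 221, 221 ≡ 12 (mod 19), inverse of 221 mod 19 is 8 (check: 12 × 8 = 96 ≡ 1 (mod 19))
Combine: y ≡ Σ r_i×M_i×(M_i⁻¹ mod m_i) = 2×323×6 + 3×247×2 + 2×221×8 = 3876 + 1482 + 3536 = 8894
8894 mod 4199 = 496
y ≡ 496 (mod 4199)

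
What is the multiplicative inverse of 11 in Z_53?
11^(-1) ≡ 29 (mod 53). Verification: 11 × 29 = 319 ≡ 1 (mod 53)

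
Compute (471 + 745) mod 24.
16

(471 + 745) = 1216
1216 mod 24 = 16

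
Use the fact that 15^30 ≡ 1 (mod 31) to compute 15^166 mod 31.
By Fermat: 15^{30} ≡ 1 (mod 31). 166 = 5×30 + 16. So 15^{166} ≡ 15^{16} ≡ 16 (mod 31)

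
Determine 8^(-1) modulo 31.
8^(-1) ≡ 4 (mod 31). Verification: 8 × 4 = 32 ≡ 1 (mod 31)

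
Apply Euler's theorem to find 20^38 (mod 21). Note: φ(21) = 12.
By Euler: 20^{12} ≡ 1 (mod 21) since gcd(20, 21) = 1. 38 = 3×12 + 2. So 20^{38} ≡ 20^{2} ≡ 1 (mod 21)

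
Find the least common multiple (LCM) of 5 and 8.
40

First find GCD(5, 8) using the Euclidean algorithm:
5 = 0 × 8 + 5
8 = 1 × 5 + 3
5 = 1 × 3 + 2
3 = 1 × 2 + 1
2 = 2 × 1 + 0
GCD(5, 8) = 1

LCM formula: LCM(a, b) = (a × b) / GCD(a, b)
LCM(5, 8) = (5 × 8) / 1
LCM(5, 8) = 40 / 1
LCM(5, 8) = 40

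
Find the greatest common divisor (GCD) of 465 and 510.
15

Using the Euclidean algorithm:
465 = 0 × 510 + 465
510 = 1 × 465 + 45
465 = 10 × 45 + 15
45 = 3 × 15 + 0

GCD(465, 510) = 15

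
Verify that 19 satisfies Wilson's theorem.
(18)! mod 19 = 18. Since this equals -1 (mod 19), Wilson confirms 19 is prime.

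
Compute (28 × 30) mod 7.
0

(28 × 30) = 840
840 mod 7 = 0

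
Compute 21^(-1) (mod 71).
44

Using Extended Euclidean Algorithm:
gcd(21, 71) = 1
Bezout coefficients: 21 × -27 + 71 × 8 = 1
So 21 × -27 ≡ 1 (mod 71)
The inverse is -27 mod 71 = 44
Verification: 21 × 44 = 924 = 13 × 71 + 1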